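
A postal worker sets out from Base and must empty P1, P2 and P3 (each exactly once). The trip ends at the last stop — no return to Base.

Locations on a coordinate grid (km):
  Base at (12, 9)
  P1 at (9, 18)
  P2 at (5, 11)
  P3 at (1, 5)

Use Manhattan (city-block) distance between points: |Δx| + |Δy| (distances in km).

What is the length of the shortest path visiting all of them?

There are 3! = 6 possible orderings.
Base → P1 → P2 → P3: 12+11+10 = 33
Base → P1 → P3 → P2: 12+21+10 = 43
Base → P2 → P1 → P3: 9+11+21 = 41
Base → P2 → P3 → P1: 9+10+21 = 40
Base → P3 → P1 → P2: 15+21+11 = 47
Base → P3 → P2 → P1: 15+10+11 = 36
The minimum is 33.
One shortest path: Base → P1 → P2 → P3.

Shortest open route: 33 km.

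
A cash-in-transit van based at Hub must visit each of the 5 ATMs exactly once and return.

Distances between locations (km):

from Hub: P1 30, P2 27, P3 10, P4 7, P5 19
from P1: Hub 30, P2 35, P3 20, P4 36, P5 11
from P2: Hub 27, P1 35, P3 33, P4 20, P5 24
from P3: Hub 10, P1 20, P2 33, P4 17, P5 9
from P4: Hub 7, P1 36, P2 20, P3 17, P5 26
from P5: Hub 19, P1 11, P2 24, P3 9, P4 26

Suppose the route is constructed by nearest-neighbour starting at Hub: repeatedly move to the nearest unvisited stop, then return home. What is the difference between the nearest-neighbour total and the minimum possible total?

14 km longer than the optimal tour.

Hub: P4=7, P3=10, P5=19, P2=27, P1=30 ⇒ P4
P4: P3=17, P2=20, P5=26, P1=36 ⇒ P3
P3: P5=9, P1=20, P2=33 ⇒ P5
P5: P1=11, P2=24 ⇒ P1
P1: P2=35 ⇒ P2
NN route Hub → P4 → P3 → P5 → P1 → P2 → Hub costs 106.
Optimal: Hub → P3 → P1 → P5 → P2 → P4 → Hub costs 92 (by enumerating all 60 distinct tours).
Excess = 106 − 92 = 14.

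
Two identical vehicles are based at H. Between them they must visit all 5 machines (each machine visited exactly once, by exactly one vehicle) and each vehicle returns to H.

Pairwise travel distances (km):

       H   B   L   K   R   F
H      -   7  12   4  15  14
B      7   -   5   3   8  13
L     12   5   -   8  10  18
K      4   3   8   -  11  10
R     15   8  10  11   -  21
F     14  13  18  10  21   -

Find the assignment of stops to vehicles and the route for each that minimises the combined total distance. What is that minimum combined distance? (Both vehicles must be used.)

Minimum combined distance: 65 km.

Check every non-empty split of the stops between the two vehicles; for each half take its own optimal tour:
  {B} + {L, K, R, F}: 14 + 57 = 71
  {L} + {B, K, R, F}: 24 + 50 = 74
  {B, L} + {K, R, F}: 24 + 50 = 74
  {K} + {B, L, R, F}: 8 + 57 = 65
  {B, K} + {L, R, F}: 14 + 57 = 71
  {L, K} + {B, R, F}: 24 + 50 = 74
  … (15 splits in total)
Best: vehicle 1 H → K → H = 8; vehicle 2 H → B → L → R → F → H = 57; combined 65.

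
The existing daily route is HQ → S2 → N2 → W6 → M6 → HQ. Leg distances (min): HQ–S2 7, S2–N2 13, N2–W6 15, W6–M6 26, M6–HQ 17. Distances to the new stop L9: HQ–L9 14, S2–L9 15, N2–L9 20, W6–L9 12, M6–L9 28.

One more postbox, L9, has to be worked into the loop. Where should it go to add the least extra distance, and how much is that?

+14 min — insert L9 between W6 and M6.

Insertion cost between consecutive stops i–j is d(i,L9) + d(L9,j) − d(i,j):
  between HQ and S2: 14 + 15 − 7 = 22
  between S2 and N2: 15 + 20 − 13 = 22
  between N2 and W6: 20 + 12 − 15 = 17
  between W6 and M6: 12 + 28 − 26 = 14
  between M6 and HQ: 28 + 14 − 17 = 25
Cheapest insertion is between W6 and M6, adding 14.
New total = 78 + 14 = 92.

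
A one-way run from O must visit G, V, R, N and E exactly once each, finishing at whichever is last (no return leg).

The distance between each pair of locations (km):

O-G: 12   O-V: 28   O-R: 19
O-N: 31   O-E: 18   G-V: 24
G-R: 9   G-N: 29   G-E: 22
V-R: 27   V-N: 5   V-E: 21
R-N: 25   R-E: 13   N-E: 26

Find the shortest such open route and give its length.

60 km — the minimum one-way total.

There are 5! = 120 possible orderings.
O→G→V→R→N→E: 12+24+27+25+26 = 114
O→G→V→R→E→N: 12+24+27+13+26 = 102
O→G→V→N→R→E: 12+24+5+25+13 = 79
O→G→V→N→E→R: 12+24+5+26+13 = 80
O→G→V→E→R→N: 12+24+21+13+25 = 95
O→G→V→E→N→R: 12+24+21+26+25 = 108
O→G→R→V→N→E: 12+9+27+5+26 = 79
O→G→R→V→E→N: 12+9+27+21+26 = 95
O→G→R→N→V→E: 12+9+25+5+21 = 72
O→G→R→N→E→V: 12+9+25+26+21 = 93
O→G→R→E→V→N: 12+9+13+21+5 = 60
O→G→R→E→N→V: 12+9+13+26+5 = 65
O→G→N→V→R→E: 12+29+5+27+13 = 86
O→G→N→V→E→R: 12+29+5+21+13 = 80
… (106 more)
The minimum is 60.
One shortest path: O → G → R → E → V → N.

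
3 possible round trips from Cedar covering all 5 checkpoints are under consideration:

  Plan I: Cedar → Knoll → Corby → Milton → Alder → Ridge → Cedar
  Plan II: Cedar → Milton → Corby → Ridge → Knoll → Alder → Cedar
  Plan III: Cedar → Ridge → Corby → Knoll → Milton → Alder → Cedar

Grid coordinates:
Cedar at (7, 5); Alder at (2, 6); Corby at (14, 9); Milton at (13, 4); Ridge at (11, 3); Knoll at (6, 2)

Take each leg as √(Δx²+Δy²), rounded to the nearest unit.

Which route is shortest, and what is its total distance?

Shortest is Plan II, total 34.

Plan I: 3 + 11 + 5 + 11 + 9 + 4 = 43
Plan II: 6 + 5 + 7 + 5 + 6 + 5 = 34
Plan III: 4 + 7 + 11 + 7 + 11 + 5 = 45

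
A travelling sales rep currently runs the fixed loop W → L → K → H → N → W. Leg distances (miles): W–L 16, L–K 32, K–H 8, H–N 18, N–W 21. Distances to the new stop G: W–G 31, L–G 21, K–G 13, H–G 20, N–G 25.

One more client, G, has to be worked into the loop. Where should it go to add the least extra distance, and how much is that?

Insertion cost between consecutive stops i–j is d(i,G) + d(G,j) − d(i,j):
  between W and L: 31 + 21 − 16 = 36
  between L and K: 21 + 13 − 32 = 2
  between K and H: 13 + 20 − 8 = 25
  between H and N: 20 + 25 − 18 = 27
  between N and W: 25 + 31 − 21 = 35
Cheapest insertion is between L and K, adding 2.
New total = 95 + 2 = 97.

+2 miles — insert G between L and K.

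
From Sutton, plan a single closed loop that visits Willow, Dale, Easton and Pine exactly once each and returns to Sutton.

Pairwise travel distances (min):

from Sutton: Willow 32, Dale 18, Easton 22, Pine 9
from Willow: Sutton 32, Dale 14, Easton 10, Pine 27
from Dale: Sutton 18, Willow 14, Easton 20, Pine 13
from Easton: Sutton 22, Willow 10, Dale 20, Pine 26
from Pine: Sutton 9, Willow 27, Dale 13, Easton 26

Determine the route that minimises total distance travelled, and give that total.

With 4 stops there are 4!/2 = 12 distinct round trips (a route and its reverse cost the same).
Sutton → Willow → Dale → Easton → Pine → Sutton: 32+14+20+26+9 = 101
Sutton → Willow → Dale → Pine → Easton → Sutton: 32+14+13+26+22 = 107
Sutton → Willow → Easton → Dale → Pine → Sutton: 32+10+20+13+9 = 84
Sutton → Willow → Easton → Pine → Dale → Sutton: 32+10+26+13+18 = 99
Sutton → Willow → Pine → Dale → Easton → Sutton: 32+27+13+20+22 = 114
Sutton → Willow → Pine → Easton → Dale → Sutton: 32+27+26+20+18 = 123
Sutton → Dale → Willow → Easton → Pine → Sutton: 18+14+10+26+9 = 77
Sutton → Dale → Willow → Pine → Easton → Sutton: 18+14+27+26+22 = 107
Sutton → Dale → Easton → Willow → Pine → Sutton: 18+20+10+27+9 = 84
Sutton → Dale → Pine → Willow → Easton → Sutton: 18+13+27+10+22 = 90
Sutton → Easton → Willow → Dale → Pine → Sutton: 22+10+14+13+9 = 68
Sutton → Easton → Dale → Willow → Pine → Sutton: 22+20+14+27+9 = 92
The minimum is 68.
One optimal route: Sutton → Easton → Willow → Dale → Pine → Sutton (or its reverse).

Shortest round trip = 68 min.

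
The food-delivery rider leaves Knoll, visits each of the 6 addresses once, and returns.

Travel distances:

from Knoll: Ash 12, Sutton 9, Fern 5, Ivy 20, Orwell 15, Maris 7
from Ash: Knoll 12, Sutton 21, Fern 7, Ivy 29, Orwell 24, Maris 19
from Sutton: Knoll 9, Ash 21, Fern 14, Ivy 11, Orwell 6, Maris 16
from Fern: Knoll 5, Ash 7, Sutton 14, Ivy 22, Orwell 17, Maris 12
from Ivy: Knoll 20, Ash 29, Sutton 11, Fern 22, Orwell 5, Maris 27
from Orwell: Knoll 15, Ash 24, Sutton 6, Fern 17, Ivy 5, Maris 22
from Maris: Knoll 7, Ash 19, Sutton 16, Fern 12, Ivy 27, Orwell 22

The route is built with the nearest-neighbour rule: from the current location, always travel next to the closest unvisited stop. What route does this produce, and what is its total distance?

At Knoll the remaining stops are Fern 5, Maris 7, Sutton 9, Ash 12, Orwell 15, Ivy 20; go to Fern.
At Fern the remaining stops are Ash 7, Maris 12, Sutton 14, Orwell 17, Ivy 22; go to Ash.
At Ash the remaining stops are Maris 19, Sutton 21, Orwell 24, Ivy 29; go to Maris.
At Maris the remaining stops are Sutton 16, Orwell 22, Ivy 27; go to Sutton.
At Sutton the remaining stops are Orwell 6, Ivy 11; go to Orwell.
At Orwell the remaining stops are Ivy 5; go to Ivy.
Return Ivy→Knoll: 20.
Total = 5 + 7 + 19 + 16 + 6 + 5 + 20 = 78.

Total distance 78 via the nearest-neighbour route Knoll → Fern → Ash → Maris → Sutton → Orwell → Ivy → Knoll.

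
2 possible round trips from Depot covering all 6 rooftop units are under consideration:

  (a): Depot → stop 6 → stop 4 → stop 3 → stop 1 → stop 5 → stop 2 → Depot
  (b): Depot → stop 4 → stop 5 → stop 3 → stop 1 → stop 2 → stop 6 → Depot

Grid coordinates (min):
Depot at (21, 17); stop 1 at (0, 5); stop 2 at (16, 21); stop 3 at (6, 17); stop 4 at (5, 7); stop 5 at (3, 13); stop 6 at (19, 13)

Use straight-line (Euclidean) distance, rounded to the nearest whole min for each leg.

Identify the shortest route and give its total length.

Shortest is (a), total 72 min.

(a): 4 + 15 + 10 + 13 + 9 + 15 + 6 = 72
(b): 19 + 6 + 5 + 13 + 23 + 9 + 4 = 79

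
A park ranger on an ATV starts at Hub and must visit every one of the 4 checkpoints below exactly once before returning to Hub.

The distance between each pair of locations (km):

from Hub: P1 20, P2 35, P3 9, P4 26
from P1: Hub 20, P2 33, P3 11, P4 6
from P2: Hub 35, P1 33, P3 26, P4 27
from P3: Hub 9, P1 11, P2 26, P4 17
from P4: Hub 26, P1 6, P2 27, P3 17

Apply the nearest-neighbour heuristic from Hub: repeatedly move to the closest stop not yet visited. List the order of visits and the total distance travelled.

From Hub: distances to unvisited — P3=9, P1=20, P4=26, P2=35. Nearest is P3 (9).
From P3: distances to unvisited — P1=11, P4=17, P2=26. Nearest is P1 (11).
From P1: distances to unvisited — P4=6, P2=33. Nearest is P4 (6).
From P4: distances to unvisited — P2=27. Nearest is P2 (27).
Return P2→Hub: 35.
Total = 9 + 11 + 6 + 27 + 35 = 88.

88 km along Hub → P3 → P1 → P4 → P2 → Hub.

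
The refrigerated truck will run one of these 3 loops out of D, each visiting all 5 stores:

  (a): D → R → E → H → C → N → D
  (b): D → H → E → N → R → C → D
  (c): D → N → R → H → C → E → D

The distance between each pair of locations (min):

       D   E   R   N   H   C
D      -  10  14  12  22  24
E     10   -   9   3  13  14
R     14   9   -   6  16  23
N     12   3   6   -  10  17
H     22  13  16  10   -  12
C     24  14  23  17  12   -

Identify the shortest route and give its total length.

70 min — (c) is the shortest.

(a): 14 + 9 + 13 + 12 + 17 + 12 = 77
(b): 22 + 13 + 3 + 6 + 23 + 24 = 91
(c): 12 + 6 + 16 + 12 + 14 + 10 = 70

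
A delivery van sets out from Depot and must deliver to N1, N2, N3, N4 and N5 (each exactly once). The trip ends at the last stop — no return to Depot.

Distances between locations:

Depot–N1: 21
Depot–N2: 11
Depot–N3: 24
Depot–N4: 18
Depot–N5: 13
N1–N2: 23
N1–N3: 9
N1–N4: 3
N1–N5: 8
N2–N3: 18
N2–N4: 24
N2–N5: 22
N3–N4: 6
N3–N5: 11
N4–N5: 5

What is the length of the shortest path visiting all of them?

There are 5! = 120 possible orderings.
Depot - N1 - N2 - N3 - N4 - N5: 21+23+18+6+5 = 73
Depot - N1 - N2 - N3 - N5 - N4: 21+23+18+11+5 = 78
Depot - N1 - N2 - N4 - N3 - N5: 21+23+24+6+11 = 85
Depot - N1 - N2 - N4 - N5 - N3: 21+23+24+5+11 = 84
Depot - N1 - N2 - N5 - N3 - N4: 21+23+22+11+6 = 83
Depot - N1 - N2 - N5 - N4 - N3: 21+23+22+5+6 = 77
Depot - N1 - N3 - N2 - N4 - N5: 21+9+18+24+5 = 77
Depot - N1 - N3 - N2 - N5 - N4: 21+9+18+22+5 = 75
Depot - N1 - N3 - N4 - N2 - N5: 21+9+6+24+22 = 82
Depot - N1 - N3 - N4 - N5 - N2: 21+9+6+5+22 = 63
Depot - N1 - N3 - N5 - N2 - N4: 21+9+11+22+24 = 87
Depot - N1 - N3 - N5 - N4 - N2: 21+9+11+5+24 = 70
Depot - N1 - N4 - N2 - N3 - N5: 21+3+24+18+11 = 77
Depot - N1 - N4 - N2 - N5 - N3: 21+3+24+22+11 = 81
… (106 more)
Depot - N2 - N3 - N1 - N4 - N5: 11+18+9+3+5 = 46  ← best
The minimum is 46.
One shortest path: Depot → N2 → N3 → N1 → N4 → N5.

46 — the minimum one-way total.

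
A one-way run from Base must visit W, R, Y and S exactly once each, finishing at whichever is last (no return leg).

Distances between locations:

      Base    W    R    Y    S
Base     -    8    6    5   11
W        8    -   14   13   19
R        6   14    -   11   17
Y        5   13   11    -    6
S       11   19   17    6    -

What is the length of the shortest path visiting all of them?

Minimum one-way distance = 39.

There are 4! = 24 possible orderings.
Base→W→R→Y→S: 8+14+11+6 = 39
Base→W→R→S→Y: 8+14+17+6 = 45
Base→W→Y→R→S: 8+13+11+17 = 49
Base→W→Y→S→R: 8+13+6+17 = 44
Base→W→S→R→Y: 8+19+17+11 = 55
Base→W→S→Y→R: 8+19+6+11 = 44
Base→R→W→Y→S: 6+14+13+6 = 39
Base→R→W→S→Y: 6+14+19+6 = 45
Base→R→Y→W→S: 6+11+13+19 = 49
Base→R→Y→S→W: 6+11+6+19 = 42
Base→R→S→W→Y: 6+17+19+13 = 55
Base→R→S→Y→W: 6+17+6+13 = 42
Base→Y→W→R→S: 5+13+14+17 = 49
Base→Y→W→S→R: 5+13+19+17 = 54
… (10 more)
The minimum is 39.
One shortest path: Base → W → R → Y → S.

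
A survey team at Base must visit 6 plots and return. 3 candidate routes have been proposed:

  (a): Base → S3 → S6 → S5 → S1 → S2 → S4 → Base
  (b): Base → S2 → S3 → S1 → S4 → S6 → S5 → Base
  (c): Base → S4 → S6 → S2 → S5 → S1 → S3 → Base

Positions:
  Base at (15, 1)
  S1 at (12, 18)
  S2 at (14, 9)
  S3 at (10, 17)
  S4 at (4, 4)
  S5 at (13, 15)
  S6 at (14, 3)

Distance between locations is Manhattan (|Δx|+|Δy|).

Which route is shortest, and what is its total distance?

Shortest is (c), total 66.

(a): 21 + 18 + 13 + 4 + 11 + 15 + 14 = 96
(b): 9 + 12 + 3 + 22 + 11 + 13 + 16 = 86
(c): 14 + 11 + 6 + 7 + 4 + 3 + 21 = 66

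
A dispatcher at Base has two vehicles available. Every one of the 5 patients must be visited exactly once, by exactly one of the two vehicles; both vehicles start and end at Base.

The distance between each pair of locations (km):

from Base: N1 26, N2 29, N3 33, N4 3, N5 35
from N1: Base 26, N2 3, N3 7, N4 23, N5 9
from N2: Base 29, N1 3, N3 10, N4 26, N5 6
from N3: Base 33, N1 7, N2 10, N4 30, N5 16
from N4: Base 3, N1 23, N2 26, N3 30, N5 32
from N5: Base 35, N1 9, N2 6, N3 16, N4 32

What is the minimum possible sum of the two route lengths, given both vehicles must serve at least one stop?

Check every non-empty split of the stops between the two vehicles; for each half take its own optimal tour:
  {N1} + {N2, N3, N4, N5}: 52 + 84 = 136
  {N2} + {N1, N3, N4, N5}: 58 + 84 = 142
  {N1, N2} + {N3, N4, N5}: 58 + 84 = 142
  {N3} + {N1, N2, N4, N5}: 66 + 70 = 136
  {N1, N3} + {N2, N4, N5}: 66 + 70 = 136
  {N2, N3} + {N1, N4, N5}: 72 + 70 = 142
  … (15 splits in total)
  {N4} + {N1, N2, N3, N5}: 6 + 84 = 90  ← best
Best: vehicle 1 Base → N4 → Base = 6; vehicle 2 Base → N1 → N2 → N5 → N3 → Base = 84; combined 90.

90 km — the smallest possible combined total.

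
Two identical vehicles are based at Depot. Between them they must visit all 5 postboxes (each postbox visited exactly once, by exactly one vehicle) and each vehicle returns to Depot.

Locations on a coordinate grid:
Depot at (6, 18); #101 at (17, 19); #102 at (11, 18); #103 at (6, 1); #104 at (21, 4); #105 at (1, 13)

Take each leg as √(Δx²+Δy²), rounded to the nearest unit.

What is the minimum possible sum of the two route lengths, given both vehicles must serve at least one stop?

72 — the smallest possible combined total.

Check every non-empty split of the stops between the two vehicles; for each half take its own optimal tour:
  {#101} + {#102, #103, #104, #105}: 22 + 57 = 79
  {#102} + {#101, #103, #104, #105}: 10 + 62 = 72
  {#101, #102} + {#103, #104, #105}: 22 + 56 = 78
  {#103} + {#101, #102, #104, #105}: 34 + 56 = 90
  {#101, #103} + {#102, #104, #105}: 49 + 51 = 100
  {#102, #103} + {#101, #104, #105}: 40 + 56 = 96
  … (15 splits in total)
Best: vehicle 1 Depot → #102 → Depot = 10; vehicle 2 Depot → #101 → #104 → #103 → #105 → Depot = 62; combined 72.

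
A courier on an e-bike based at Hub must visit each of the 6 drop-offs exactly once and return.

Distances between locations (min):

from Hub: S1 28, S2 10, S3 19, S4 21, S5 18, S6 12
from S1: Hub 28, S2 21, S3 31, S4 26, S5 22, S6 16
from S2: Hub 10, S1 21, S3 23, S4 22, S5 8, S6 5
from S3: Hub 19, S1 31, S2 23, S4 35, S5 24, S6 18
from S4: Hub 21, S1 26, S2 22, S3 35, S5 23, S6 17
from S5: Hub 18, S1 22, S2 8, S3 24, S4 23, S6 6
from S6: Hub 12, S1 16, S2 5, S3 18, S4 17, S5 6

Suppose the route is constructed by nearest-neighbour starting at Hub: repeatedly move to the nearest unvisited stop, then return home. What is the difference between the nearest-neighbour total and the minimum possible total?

Excess over optimum: 6 min.

Hub: S2=10, S6=12, S5=18, S3=19, S4=21, S1=28 ⇒ S2
S2: S6=5, S5=8, S1=21, S4=22, S3=23 ⇒ S6
S6: S5=6, S1=16, S4=17, S3=18 ⇒ S5
S5: S1=22, S4=23, S3=24 ⇒ S1
S1: S4=26, S3=31 ⇒ S4
S4: S3=35 ⇒ S3
NN route Hub → S2 → S6 → S5 → S1 → S4 → S3 → Hub costs 123.
Optimal: Hub → S2 → S5 → S6 → S4 → S1 → S3 → Hub costs 117 (by enumerating all 360 distinct tours).
Excess = 123 − 117 = 6.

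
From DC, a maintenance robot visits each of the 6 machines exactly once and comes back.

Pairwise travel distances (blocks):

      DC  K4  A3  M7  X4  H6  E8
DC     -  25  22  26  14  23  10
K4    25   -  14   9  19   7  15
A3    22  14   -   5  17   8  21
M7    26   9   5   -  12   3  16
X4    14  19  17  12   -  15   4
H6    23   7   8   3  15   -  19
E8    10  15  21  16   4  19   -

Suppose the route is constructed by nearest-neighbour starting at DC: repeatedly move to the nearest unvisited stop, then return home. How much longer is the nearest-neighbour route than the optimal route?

The nearest-neighbour route is 2 blocks longer than optimal.

DC: E8=10, X4=14, A3=22, H6=23, K4=25, M7=26 ⇒ E8
E8: X4=4, K4=15, M7=16, H6=19, A3=21 ⇒ X4
X4: M7=12, H6=15, A3=17, K4=19 ⇒ M7
M7: H6=3, A3=5, K4=9 ⇒ H6
H6: K4=7, A3=8 ⇒ K4
K4: A3=14 ⇒ A3
NN route DC → E8 → X4 → M7 → H6 → K4 → A3 → DC costs 72.
Optimal: DC → A3 → M7 → H6 → K4 → X4 → E8 → DC costs 70 (by enumerating all 360 distinct tours).
Excess = 72 − 70 = 2.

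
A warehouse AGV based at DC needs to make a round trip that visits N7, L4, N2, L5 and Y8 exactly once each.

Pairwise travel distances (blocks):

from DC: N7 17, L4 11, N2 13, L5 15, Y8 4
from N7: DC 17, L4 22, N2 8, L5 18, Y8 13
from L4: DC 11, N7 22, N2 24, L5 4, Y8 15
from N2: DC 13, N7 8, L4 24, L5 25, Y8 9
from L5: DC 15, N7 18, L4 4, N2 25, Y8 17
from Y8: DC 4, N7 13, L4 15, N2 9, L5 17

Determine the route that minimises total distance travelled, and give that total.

Minimum total distance: 54 blocks.

There are 60 distinct closed tours to check (reversals are equivalent).
DC→N7→L4→N2→L5→Y8→DC: 17+22+24+25+17+4 = 109
DC→N7→L4→N2→Y8→L5→DC: 17+22+24+9+17+15 = 104
DC→N7→L4→L5→N2→Y8→DC: 17+22+4+25+9+4 = 81
DC→N7→L4→L5→Y8→N2→DC: 17+22+4+17+9+13 = 82
DC→N7→L4→Y8→N2→L5→DC: 17+22+15+9+25+15 = 103
DC→N7→L4→Y8→L5→N2→DC: 17+22+15+17+25+13 = 109
DC→N7→N2→L4→L5→Y8→DC: 17+8+24+4+17+4 = 74
DC→N7→N2→L4→Y8→L5→DC: 17+8+24+15+17+15 = 96
DC→N7→N2→L5→L4→Y8→DC: 17+8+25+4+15+4 = 73
DC→N7→N2→L5→Y8→L4→DC: 17+8+25+17+15+11 = 93
DC→N7→N2→Y8→L4→L5→DC: 17+8+9+15+4+15 = 68
DC→N7→N2→Y8→L5→L4→DC: 17+8+9+17+4+11 = 66
DC→N7→L5→L4→N2→Y8→DC: 17+18+4+24+9+4 = 76
DC→N7→L5→L4→Y8→N2→DC: 17+18+4+15+9+13 = 76
… (46 more)
DC→L4→L5→N7→N2→Y8→DC: 11+4+18+8+9+4 = 54  ← best
The minimum is 54.
One optimal route: DC → L4 → L5 → N7 → N2 → Y8 → DC (or its reverse).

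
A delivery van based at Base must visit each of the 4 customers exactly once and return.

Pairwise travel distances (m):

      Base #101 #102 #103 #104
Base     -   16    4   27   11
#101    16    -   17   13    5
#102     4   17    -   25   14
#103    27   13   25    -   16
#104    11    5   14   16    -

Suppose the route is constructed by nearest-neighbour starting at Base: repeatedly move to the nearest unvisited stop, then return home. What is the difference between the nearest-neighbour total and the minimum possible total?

From Base: #102=4, #104=11, #101=16, #103=27 → choose #102 (4).
From #102: #104=14, #101=17, #103=25 → choose #104 (14).
From #104: #101=5, #103=16 → choose #101 (5).
From #101: #103=13 → choose #103 (13).
NN route Base → #102 → #104 → #101 → #103 → Base costs 63.
Optimal: Base → #102 → #103 → #101 → #104 → Base costs 58 (by enumerating all 12 distinct tours).
Excess = 63 − 58 = 5.

The nearest-neighbour route is 5 m longer than optimal.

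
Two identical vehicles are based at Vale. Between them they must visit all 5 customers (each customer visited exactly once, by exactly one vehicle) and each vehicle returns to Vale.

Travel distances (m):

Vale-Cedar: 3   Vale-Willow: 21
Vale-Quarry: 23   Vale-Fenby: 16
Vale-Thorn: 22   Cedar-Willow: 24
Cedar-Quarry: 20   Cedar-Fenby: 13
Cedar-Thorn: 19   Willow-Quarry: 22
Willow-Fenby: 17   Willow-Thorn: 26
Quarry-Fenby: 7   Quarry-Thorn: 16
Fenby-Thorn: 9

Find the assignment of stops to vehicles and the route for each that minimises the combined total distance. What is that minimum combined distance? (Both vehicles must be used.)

Check every non-empty split of the stops between the two vehicles; for each half take its own optimal tour:
  {Cedar} + {Willow, Quarry, Fenby, Thorn}: 6 + 81 = 87
  {Willow} + {Cedar, Quarry, Fenby, Thorn}: 42 + 61 = 103
  {Cedar, Willow} + {Quarry, Fenby, Thorn}: 48 + 61 = 109
  {Quarry} + {Cedar, Willow, Fenby, Thorn}: 46 + 69 = 115
  {Cedar, Quarry} + {Willow, Fenby, Thorn}: 46 + 69 = 115
  {Willow, Quarry} + {Cedar, Fenby, Thorn}: 66 + 47 = 113
  … (15 splits in total)
Best: vehicle 1 Vale → Cedar → Vale = 6; vehicle 2 Vale → Willow → Quarry → Fenby → Thorn → Vale = 81; combined 87.

87 m — the smallest possible combined total.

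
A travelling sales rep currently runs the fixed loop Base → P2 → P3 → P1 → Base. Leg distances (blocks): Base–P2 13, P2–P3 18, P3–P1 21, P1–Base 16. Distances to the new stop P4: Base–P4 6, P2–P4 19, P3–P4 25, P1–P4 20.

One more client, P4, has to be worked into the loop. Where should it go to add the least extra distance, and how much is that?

Adding 10 blocks by placing P4 on the P1–Base leg.

Insertion cost between consecutive stops i–j is d(i,P4) + d(P4,j) − d(i,j):
  between Base and P2: 6 + 19 − 13 = 12
  between P2 and P3: 19 + 25 − 18 = 26
  between P3 and P1: 25 + 20 − 21 = 24
  between P1 and Base: 20 + 6 − 16 = 10
Cheapest insertion is between P1 and Base, adding 10.
New total = 68 + 10 = 78.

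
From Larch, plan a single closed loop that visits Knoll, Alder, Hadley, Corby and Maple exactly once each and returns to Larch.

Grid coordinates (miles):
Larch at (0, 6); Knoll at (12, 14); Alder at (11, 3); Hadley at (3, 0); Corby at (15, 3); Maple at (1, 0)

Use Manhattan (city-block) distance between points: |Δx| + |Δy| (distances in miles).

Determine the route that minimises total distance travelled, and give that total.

There are 60 distinct closed tours to check (reversals are equivalent).
Larch→Knoll→Alder→Hadley→Corby→Maple→Larch: 20+12+11+15+17+7 = 82
Larch→Knoll→Alder→Hadley→Maple→Corby→Larch: 20+12+11+2+17+18 = 80
Larch→Knoll→Alder→Corby→Hadley→Maple→Larch: 20+12+4+15+2+7 = 60
Larch→Knoll→Alder→Corby→Maple→Hadley→Larch: 20+12+4+17+2+9 = 64
Larch→Knoll→Alder→Maple→Hadley→Corby→Larch: 20+12+13+2+15+18 = 80
Larch→Knoll→Alder→Maple→Corby→Hadley→Larch: 20+12+13+17+15+9 = 86
Larch→Knoll→Hadley→Alder→Corby→Maple→Larch: 20+23+11+4+17+7 = 82
Larch→Knoll→Hadley→Alder→Maple→Corby→Larch: 20+23+11+13+17+18 = 102
Larch→Knoll→Hadley→Corby→Alder→Maple→Larch: 20+23+15+4+13+7 = 82
Larch→Knoll→Hadley→Corby→Maple→Alder→Larch: 20+23+15+17+13+14 = 102
Larch→Knoll→Hadley→Maple→Alder→Corby→Larch: 20+23+2+13+4+18 = 80
Larch→Knoll→Hadley→Maple→Corby→Alder→Larch: 20+23+2+17+4+14 = 80
Larch→Knoll→Corby→Alder→Hadley→Maple→Larch: 20+14+4+11+2+7 = 58
Larch→Knoll→Corby→Alder→Maple→Hadley→Larch: 20+14+4+13+2+9 = 62
… (46 more)
The minimum is 58.
One optimal route: Larch → Knoll → Corby → Alder → Hadley → Maple → Larch (or its reverse).

Minimum total distance: 58 miles.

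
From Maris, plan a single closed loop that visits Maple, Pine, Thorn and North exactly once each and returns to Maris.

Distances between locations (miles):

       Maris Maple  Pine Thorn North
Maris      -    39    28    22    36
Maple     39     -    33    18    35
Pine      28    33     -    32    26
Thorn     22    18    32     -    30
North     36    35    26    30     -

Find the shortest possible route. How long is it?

There are 12 distinct closed tours to check (reversals are equivalent).
Maris→Maple→Pine→Thorn→North→Maris: 39+33+32+30+36 = 170
Maris→Maple→Pine→North→Thorn→Maris: 39+33+26+30+22 = 150
Maris→Maple→Thorn→Pine→North→Maris: 39+18+32+26+36 = 151
Maris→Maple→Thorn→North→Pine→Maris: 39+18+30+26+28 = 141
Maris→Maple→North→Pine→Thorn→Maris: 39+35+26+32+22 = 154
Maris→Maple→North→Thorn→Pine→Maris: 39+35+30+32+28 = 164
Maris→Pine→Maple→Thorn→North→Maris: 28+33+18+30+36 = 145
Maris→Pine→Maple→North→Thorn→Maris: 28+33+35+30+22 = 148
Maris→Pine→Thorn→Maple→North→Maris: 28+32+18+35+36 = 149
Maris→Pine→North→Maple→Thorn→Maris: 28+26+35+18+22 = 129
Maris→Thorn→Maple→Pine→North→Maris: 22+18+33+26+36 = 135
Maris→Thorn→Pine→Maple→North→Maris: 22+32+33+35+36 = 158
The minimum is 129.
One optimal route: Maris → Pine → North → Maple → Thorn → Maris (or its reverse).

Minimum total distance: 129 miles.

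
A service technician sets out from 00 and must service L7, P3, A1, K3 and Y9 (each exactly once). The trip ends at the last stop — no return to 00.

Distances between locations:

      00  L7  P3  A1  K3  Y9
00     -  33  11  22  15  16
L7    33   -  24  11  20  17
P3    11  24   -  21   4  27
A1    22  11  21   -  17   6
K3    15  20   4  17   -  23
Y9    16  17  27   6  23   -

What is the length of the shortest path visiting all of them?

There are 5! = 120 possible orderings.
00→L7→P3→A1→K3→Y9: 33+24+21+17+23 = 118
00→L7→P3→A1→Y9→K3: 33+24+21+6+23 = 107
00→L7→P3→K3→A1→Y9: 33+24+4+17+6 = 84
00→L7→P3→K3→Y9→A1: 33+24+4+23+6 = 90
00→L7→P3→Y9→A1→K3: 33+24+27+6+17 = 107
00→L7→P3→Y9→K3→A1: 33+24+27+23+17 = 124
00→L7→A1→P3→K3→Y9: 33+11+21+4+23 = 92
00→L7→A1→P3→Y9→K3: 33+11+21+27+23 = 115
00→L7→A1→K3→P3→Y9: 33+11+17+4+27 = 92
00→L7→A1→K3→Y9→P3: 33+11+17+23+27 = 111
00→L7→A1→Y9→P3→K3: 33+11+6+27+4 = 81
00→L7→A1→Y9→K3→P3: 33+11+6+23+4 = 77
00→L7→K3→P3→A1→Y9: 33+20+4+21+6 = 84
00→L7→K3→P3→Y9→A1: 33+20+4+27+6 = 90
… (106 more)
00→P3→K3→L7→A1→Y9: 11+4+20+11+6 = 52  ← best
The minimum is 52.
One shortest path: 00 → P3 → K3 → L7 → A1 → Y9.

Shortest open route: 52.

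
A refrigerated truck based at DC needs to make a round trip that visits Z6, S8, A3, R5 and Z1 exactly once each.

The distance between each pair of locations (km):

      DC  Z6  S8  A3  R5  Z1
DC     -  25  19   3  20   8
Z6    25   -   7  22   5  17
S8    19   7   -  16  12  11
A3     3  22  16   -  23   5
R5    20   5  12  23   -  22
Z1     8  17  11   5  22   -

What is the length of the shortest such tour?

DC-Z6-S8-A3-R5-Z1-DC: 25+7+16+23+22+8 = 101
DC-Z6-S8-A3-Z1-R5-DC: 25+7+16+5+22+20 = 95
DC-Z6-S8-R5-A3-Z1-DC: 25+7+12+23+5+8 = 80
DC-Z6-S8-R5-Z1-A3-DC: 25+7+12+22+5+3 = 74
DC-Z6-S8-Z1-A3-R5-DC: 25+7+11+5+23+20 = 91
DC-Z6-S8-Z1-R5-A3-DC: 25+7+11+22+23+3 = 91
DC-Z6-A3-S8-R5-Z1-DC: 25+22+16+12+22+8 = 105
DC-Z6-A3-S8-Z1-R5-DC: 25+22+16+11+22+20 = 116
DC-Z6-A3-R5-S8-Z1-DC: 25+22+23+12+11+8 = 101
DC-Z6-A3-R5-Z1-S8-DC: 25+22+23+22+11+19 = 122
DC-Z6-A3-Z1-S8-R5-DC: 25+22+5+11+12+20 = 95
DC-Z6-A3-Z1-R5-S8-DC: 25+22+5+22+12+19 = 105
DC-Z6-R5-S8-A3-Z1-DC: 25+5+12+16+5+8 = 71
DC-Z6-R5-S8-Z1-A3-DC: 25+5+12+11+5+3 = 61
… (46 more)
DC-A3-Z1-S8-Z6-R5-DC: 3+5+11+7+5+20 = 51  ← best
The minimum is 51.
One optimal route: DC → A3 → Z1 → S8 → Z6 → R5 → DC (or its reverse).

Shortest round trip = 51 km.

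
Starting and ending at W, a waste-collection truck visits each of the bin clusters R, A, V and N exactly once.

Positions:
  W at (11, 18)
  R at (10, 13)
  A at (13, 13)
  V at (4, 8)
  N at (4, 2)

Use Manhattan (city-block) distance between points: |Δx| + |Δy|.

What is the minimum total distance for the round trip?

W → R → A → V → N → W: 6+3+14+6+23 = 52
W → R → A → N → V → W: 6+3+20+6+17 = 52
W → R → V → A → N → W: 6+11+14+20+23 = 74
W → R → V → N → A → W: 6+11+6+20+7 = 50
W → R → N → A → V → W: 6+17+20+14+17 = 74
W → R → N → V → A → W: 6+17+6+14+7 = 50
W → A → R → V → N → W: 7+3+11+6+23 = 50
W → A → R → N → V → W: 7+3+17+6+17 = 50
W → A → V → R → N → W: 7+14+11+17+23 = 72
W → A → N → R → V → W: 7+20+17+11+17 = 72
W → V → R → A → N → W: 17+11+3+20+23 = 74
W → V → A → R → N → W: 17+14+3+17+23 = 74
The minimum is 50.
One optimal route: W → R → V → N → A → W (or its reverse).

Minimum total distance: 50.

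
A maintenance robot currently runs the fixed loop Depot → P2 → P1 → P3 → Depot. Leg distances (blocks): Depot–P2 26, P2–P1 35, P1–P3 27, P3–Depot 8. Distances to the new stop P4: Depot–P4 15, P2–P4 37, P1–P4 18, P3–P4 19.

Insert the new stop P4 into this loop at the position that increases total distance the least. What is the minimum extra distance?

Minimum extra distance: 10 blocks, inserting P4 between P1 and P3.

Insertion cost between consecutive stops i–j is d(i,P4) + d(P4,j) − d(i,j):
  between Depot and P2: 15 + 37 − 26 = 26
  between P2 and P1: 37 + 18 − 35 = 20
  between P1 and P3: 18 + 19 − 27 = 10
  between P3 and Depot: 19 + 15 − 8 = 26
Cheapest insertion is between P1 and P3, adding 10.
New total = 96 + 10 = 106.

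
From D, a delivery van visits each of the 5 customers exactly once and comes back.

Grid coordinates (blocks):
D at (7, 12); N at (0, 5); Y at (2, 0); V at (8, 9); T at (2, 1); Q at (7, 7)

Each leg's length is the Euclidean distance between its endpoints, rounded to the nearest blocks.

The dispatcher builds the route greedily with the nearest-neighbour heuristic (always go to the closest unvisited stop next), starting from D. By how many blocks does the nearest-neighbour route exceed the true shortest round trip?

D: V=3, Q=5, N=10, T=12, Y=13 ⇒ V
V: Q=2, N=9, T=10, Y=11 ⇒ Q
Q: N=7, T=8, Y=9 ⇒ N
N: T=4, Y=5 ⇒ T
T: Y=1 ⇒ Y
NN route D → V → Q → N → T → Y → D costs 30.
Optimal: D → N → Y → T → Q → V → D costs 29 (by enumerating all 60 distinct tours).
Excess = 30 − 29 = 1.

Excess over optimum: 1 blocks.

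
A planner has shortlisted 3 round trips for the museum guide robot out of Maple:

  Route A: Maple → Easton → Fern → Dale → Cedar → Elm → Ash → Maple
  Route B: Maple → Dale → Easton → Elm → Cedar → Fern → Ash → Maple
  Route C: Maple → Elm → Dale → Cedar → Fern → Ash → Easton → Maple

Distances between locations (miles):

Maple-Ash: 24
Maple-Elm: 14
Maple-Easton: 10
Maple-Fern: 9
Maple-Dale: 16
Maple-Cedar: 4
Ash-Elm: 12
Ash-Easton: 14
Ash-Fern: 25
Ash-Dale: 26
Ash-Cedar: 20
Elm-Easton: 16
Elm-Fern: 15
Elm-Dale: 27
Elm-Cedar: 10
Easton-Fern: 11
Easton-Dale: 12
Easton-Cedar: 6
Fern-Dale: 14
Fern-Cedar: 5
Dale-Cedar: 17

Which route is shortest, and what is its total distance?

Route A: 10 + 11 + 14 + 17 + 10 + 12 + 24 = 98
Route B: 16 + 12 + 16 + 10 + 5 + 25 + 24 = 108
Route C: 14 + 27 + 17 + 5 + 25 + 14 + 10 = 112

98 miles — Route A is the shortest.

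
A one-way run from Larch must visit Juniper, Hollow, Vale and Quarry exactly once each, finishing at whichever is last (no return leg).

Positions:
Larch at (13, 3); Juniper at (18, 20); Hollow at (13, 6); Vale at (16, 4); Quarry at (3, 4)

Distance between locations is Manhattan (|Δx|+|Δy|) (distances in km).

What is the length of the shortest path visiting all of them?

There are 4! = 24 possible orderings.
Larch → Juniper → Hollow → Vale → Quarry: 22+19+5+13 = 59
Larch → Juniper → Hollow → Quarry → Vale: 22+19+12+13 = 66
Larch → Juniper → Vale → Hollow → Quarry: 22+18+5+12 = 57
Larch → Juniper → Vale → Quarry → Hollow: 22+18+13+12 = 65
Larch → Juniper → Quarry → Hollow → Vale: 22+31+12+5 = 70
Larch → Juniper → Quarry → Vale → Hollow: 22+31+13+5 = 71
Larch → Hollow → Juniper → Vale → Quarry: 3+19+18+13 = 53
Larch → Hollow → Juniper → Quarry → Vale: 3+19+31+13 = 66
Larch → Hollow → Vale → Juniper → Quarry: 3+5+18+31 = 57
Larch → Hollow → Vale → Quarry → Juniper: 3+5+13+31 = 52
Larch → Hollow → Quarry → Juniper → Vale: 3+12+31+18 = 64
Larch → Hollow → Quarry → Vale → Juniper: 3+12+13+18 = 46
Larch → Vale → Juniper → Hollow → Quarry: 4+18+19+12 = 53
Larch → Vale → Juniper → Quarry → Hollow: 4+18+31+12 = 65
… (10 more)
The minimum is 46.
One shortest path: Larch → Hollow → Quarry → Vale → Juniper.

46 km — the minimum one-way total.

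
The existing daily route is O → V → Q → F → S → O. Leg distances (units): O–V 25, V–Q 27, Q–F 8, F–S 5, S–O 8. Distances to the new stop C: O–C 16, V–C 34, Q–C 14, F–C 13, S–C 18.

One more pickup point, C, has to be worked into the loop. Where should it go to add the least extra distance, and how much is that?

Insertion cost between consecutive stops i–j is d(i,C) + d(C,j) − d(i,j):
  between O and V: 16 + 34 − 25 = 25
  between V and Q: 34 + 14 − 27 = 21
  between Q and F: 14 + 13 − 8 = 19
  between F and S: 13 + 18 − 5 = 26
  between S and O: 18 + 16 − 8 = 26
Cheapest insertion is between Q and F, adding 19.
New total = 73 + 19 = 92.

Minimum extra distance: 19, inserting C between Q and F.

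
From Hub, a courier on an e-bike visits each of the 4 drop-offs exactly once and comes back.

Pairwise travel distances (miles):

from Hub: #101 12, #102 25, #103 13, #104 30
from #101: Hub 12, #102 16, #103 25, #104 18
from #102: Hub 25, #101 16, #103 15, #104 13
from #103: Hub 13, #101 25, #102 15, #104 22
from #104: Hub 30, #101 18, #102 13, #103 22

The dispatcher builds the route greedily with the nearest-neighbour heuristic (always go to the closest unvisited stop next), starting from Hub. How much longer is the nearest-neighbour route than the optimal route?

5 miles longer than the optimal tour.

Hub: #101=12, #103=13, #102=25, #104=30 ⇒ #101
#101: #102=16, #104=18, #103=25 ⇒ #102
#102: #104=13, #103=15 ⇒ #104
#104: #103=22 ⇒ #103
NN route Hub → #101 → #102 → #104 → #103 → Hub costs 76.
Optimal: Hub → #101 → #104 → #102 → #103 → Hub costs 71 (by enumerating all 12 distinct tours).
Excess = 76 − 71 = 5.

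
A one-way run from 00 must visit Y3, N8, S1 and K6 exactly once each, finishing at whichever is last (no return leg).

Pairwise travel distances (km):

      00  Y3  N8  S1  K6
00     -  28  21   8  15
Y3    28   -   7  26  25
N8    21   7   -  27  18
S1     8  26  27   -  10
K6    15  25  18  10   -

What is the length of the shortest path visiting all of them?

There are 4! = 24 possible orderings.
00 - Y3 - N8 - S1 - K6: 28+7+27+10 = 72
00 - Y3 - N8 - K6 - S1: 28+7+18+10 = 63
00 - Y3 - S1 - N8 - K6: 28+26+27+18 = 99
00 - Y3 - S1 - K6 - N8: 28+26+10+18 = 82
00 - Y3 - K6 - N8 - S1: 28+25+18+27 = 98
00 - Y3 - K6 - S1 - N8: 28+25+10+27 = 90
00 - N8 - Y3 - S1 - K6: 21+7+26+10 = 64
00 - N8 - Y3 - K6 - S1: 21+7+25+10 = 63
00 - N8 - S1 - Y3 - K6: 21+27+26+25 = 99
00 - N8 - S1 - K6 - Y3: 21+27+10+25 = 83
00 - N8 - K6 - Y3 - S1: 21+18+25+26 = 90
00 - N8 - K6 - S1 - Y3: 21+18+10+26 = 75
00 - S1 - Y3 - N8 - K6: 8+26+7+18 = 59
00 - S1 - Y3 - K6 - N8: 8+26+25+18 = 77
… (10 more)
00 - S1 - K6 - N8 - Y3: 8+10+18+7 = 43  ← best
The minimum is 43.
One shortest path: 00 → S1 → K6 → N8 → Y3.

Minimum one-way distance = 43 km.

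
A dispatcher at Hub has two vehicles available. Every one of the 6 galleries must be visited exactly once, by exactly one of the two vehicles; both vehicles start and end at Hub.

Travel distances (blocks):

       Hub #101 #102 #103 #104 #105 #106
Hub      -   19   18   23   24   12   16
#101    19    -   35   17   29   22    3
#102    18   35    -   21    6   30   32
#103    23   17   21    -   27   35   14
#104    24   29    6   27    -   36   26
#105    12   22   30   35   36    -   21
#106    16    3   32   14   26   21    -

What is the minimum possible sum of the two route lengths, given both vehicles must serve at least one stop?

Minimum combined distance: 111 blocks.

Check every non-empty split of the stops between the two vehicles; for each half take its own optimal tour:
  {#101} + {#102, #103, #104, #105, #106}: 38 + 98 = 136
  {#102} + {#101, #103, #104, #105, #106}: 36 + 102 = 138
  {#101, #102} + {#103, #104, #105, #106}: 72 + 98 = 170
  {#103} + {#101, #102, #104, #105, #106}: 46 + 87 = 133
  {#101, #103} + {#102, #104, #105, #106}: 59 + 83 = 142
  {#102, #103} + {#101, #104, #105, #106}: 62 + 87 = 149
  … (31 splits in total)
  {#105} + {#101, #102, #103, #104, #106}: 24 + 87 = 111  ← best
Best: vehicle 1 Hub → #105 → Hub = 24; vehicle 2 Hub → #101 → #106 → #103 → #102 → #104 → Hub = 87; combined 111.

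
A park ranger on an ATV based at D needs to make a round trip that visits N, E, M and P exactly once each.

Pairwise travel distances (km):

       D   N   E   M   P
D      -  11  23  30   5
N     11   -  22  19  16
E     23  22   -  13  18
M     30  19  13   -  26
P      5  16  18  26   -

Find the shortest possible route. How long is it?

Minimum total distance: 66 km.

D - N - E - M - P - D: 11+22+13+26+5 = 77
D - N - E - P - M - D: 11+22+18+26+30 = 107
D - N - M - E - P - D: 11+19+13+18+5 = 66
D - N - M - P - E - D: 11+19+26+18+23 = 97
D - N - P - E - M - D: 11+16+18+13+30 = 88
D - N - P - M - E - D: 11+16+26+13+23 = 89
D - E - N - M - P - D: 23+22+19+26+5 = 95
D - E - N - P - M - D: 23+22+16+26+30 = 117
D - E - M - N - P - D: 23+13+19+16+5 = 76
D - E - P - N - M - D: 23+18+16+19+30 = 106
D - M - N - E - P - D: 30+19+22+18+5 = 94
D - M - E - N - P - D: 30+13+22+16+5 = 86
The minimum is 66.
One optimal route: D → N → M → E → P → D (or its reverse).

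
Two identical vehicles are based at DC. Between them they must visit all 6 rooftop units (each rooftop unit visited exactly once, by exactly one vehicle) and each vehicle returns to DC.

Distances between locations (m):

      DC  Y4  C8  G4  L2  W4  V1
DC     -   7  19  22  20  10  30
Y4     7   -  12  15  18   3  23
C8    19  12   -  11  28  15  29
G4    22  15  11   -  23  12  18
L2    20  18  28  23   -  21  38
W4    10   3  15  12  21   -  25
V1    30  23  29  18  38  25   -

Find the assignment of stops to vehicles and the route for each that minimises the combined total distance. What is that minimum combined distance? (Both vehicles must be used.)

Minimum combined distance: 123 m.

There are 2^5 − 1 = 31 ways to divide the 6 stops into two non-empty groups. For each, the best each vehicle can do is its own shortest tour through its group:
  {Y4} + {C8, G4, L2, W4, V1}: 14 + 112 = 126
  {C8} + {Y4, G4, L2, W4, V1}: 38 + 96 = 134
  {Y4, C8} + {G4, L2, W4, V1}: 38 + 96 = 134
  {G4} + {Y4, C8, L2, W4, V1}: 44 + 112 = 156
  {Y4, G4} + {C8, L2, W4, V1}: 44 + 112 = 156
  {C8, G4} + {Y4, L2, W4, V1}: 52 + 93 = 145
  … (31 splits in total)
  {L2} + {Y4, C8, G4, W4, V1}: 40 + 83 = 123  ← best
Best: vehicle 1 DC → L2 → DC = 40; vehicle 2 DC → Y4 → C8 → G4 → V1 → W4 → DC = 83; combined 123.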